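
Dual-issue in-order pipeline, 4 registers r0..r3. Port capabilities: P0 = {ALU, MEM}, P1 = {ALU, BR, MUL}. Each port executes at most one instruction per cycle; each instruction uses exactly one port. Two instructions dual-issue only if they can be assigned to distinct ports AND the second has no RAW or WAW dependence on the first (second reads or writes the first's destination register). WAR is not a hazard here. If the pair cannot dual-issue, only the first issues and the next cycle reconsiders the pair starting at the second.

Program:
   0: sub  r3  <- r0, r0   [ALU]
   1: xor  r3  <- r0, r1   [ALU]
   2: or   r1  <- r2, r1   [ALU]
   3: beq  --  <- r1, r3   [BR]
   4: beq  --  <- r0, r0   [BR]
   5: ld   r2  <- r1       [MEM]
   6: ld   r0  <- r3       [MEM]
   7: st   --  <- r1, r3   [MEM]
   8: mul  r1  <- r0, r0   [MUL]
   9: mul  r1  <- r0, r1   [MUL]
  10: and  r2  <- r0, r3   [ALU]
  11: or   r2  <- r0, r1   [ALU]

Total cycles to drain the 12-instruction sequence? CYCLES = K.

CYCLES = 8

#0 head=0: sub.ALU i0 WAW r3
#1 head=1: xor.ALU or.ALU i1&i2 pair
#2 head=3: beq.BR i3 no-port BR/BR
#3 head=4: beq.BR ld.MEM i4&i5 pair
#4 head=6: ld.MEM i6 no-port MEM/MEM
#5 head=7: st.MEM mul.MUL i7&i8 pair
#6 head=9: mul.MUL and.ALU i9&i10 pair
#7 head=11: or.ALU i11 tail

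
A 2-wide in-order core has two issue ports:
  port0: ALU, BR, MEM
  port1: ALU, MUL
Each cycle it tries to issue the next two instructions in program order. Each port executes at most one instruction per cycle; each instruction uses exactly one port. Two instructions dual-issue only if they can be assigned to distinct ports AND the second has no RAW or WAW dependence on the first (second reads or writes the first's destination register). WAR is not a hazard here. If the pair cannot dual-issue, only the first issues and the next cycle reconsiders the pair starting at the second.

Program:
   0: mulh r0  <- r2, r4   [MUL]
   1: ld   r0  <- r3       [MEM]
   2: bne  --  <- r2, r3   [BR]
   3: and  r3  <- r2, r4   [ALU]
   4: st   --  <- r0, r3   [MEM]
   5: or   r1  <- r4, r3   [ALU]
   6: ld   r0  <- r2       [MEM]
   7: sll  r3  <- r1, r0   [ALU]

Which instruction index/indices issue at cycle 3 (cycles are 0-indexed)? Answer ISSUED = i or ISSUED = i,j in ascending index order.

ISSUED = 4,5

t=0 i0:mulh ; WAW r0
t=1 i1:ld ; no-port MEM/BR
t=2 i2&i3:bne+and ; pair
t=3 i4&i5:st+or ; pair
t=4 i6:ld ; RAW r0
t=5 i7:sll ; tail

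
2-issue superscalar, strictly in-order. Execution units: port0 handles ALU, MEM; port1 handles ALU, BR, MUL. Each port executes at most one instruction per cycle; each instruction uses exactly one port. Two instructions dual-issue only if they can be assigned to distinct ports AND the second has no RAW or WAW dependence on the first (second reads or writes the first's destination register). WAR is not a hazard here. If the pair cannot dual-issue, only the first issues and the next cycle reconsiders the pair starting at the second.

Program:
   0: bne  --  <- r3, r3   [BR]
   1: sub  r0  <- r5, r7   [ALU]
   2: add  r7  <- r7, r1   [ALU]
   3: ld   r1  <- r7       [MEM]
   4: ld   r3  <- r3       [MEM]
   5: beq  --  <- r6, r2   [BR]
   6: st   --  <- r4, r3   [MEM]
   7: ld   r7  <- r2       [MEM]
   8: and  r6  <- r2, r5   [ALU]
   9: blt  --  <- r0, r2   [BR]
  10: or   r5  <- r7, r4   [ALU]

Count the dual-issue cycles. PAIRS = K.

c0: i0,i1 bne+sub  pair
c1: i2 add  RAW r7
c2: i3 ld  no-port MEM/MEM
c3: i4,i5 ld+beq  pair
c4: i6 st  no-port MEM/MEM
c5: i7,i8 ld+and  pair
c6: i9,i10 blt+or  pair

PAIRS = 4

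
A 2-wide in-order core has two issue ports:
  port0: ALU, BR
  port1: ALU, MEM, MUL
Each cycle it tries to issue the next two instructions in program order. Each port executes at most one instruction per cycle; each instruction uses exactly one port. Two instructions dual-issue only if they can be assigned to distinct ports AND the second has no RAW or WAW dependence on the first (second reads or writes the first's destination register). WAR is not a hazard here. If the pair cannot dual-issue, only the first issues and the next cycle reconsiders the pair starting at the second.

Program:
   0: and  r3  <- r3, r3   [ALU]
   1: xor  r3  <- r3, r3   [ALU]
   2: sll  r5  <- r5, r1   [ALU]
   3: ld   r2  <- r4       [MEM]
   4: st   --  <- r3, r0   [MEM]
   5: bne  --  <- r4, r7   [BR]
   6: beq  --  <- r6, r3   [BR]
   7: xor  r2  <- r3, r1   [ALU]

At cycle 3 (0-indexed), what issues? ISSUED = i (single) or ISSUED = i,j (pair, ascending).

t=0 i0:and ; RAW+WAW r3
t=1 i1,i2:xor sll ; pair
t=2 i3:ld ; no-port MEM/MEM
t=3 i4,i5:st bne ; pair
t=4 i6,i7:beq xor ; pair

ISSUED = 4,5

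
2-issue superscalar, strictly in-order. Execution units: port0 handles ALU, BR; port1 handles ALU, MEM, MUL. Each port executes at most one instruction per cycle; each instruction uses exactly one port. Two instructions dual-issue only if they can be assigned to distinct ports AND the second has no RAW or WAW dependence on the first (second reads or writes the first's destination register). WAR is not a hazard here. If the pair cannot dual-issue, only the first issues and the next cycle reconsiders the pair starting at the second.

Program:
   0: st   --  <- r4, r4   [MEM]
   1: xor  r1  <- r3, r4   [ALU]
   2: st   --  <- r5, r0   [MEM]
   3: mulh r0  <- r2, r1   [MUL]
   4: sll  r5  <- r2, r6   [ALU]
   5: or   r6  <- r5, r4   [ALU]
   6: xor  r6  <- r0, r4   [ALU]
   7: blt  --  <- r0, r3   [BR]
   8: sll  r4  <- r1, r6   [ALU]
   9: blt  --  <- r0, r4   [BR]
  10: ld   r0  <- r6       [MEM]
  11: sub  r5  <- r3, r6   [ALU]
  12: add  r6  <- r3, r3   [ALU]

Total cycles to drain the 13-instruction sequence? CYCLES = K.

[0] i0+i1  st.MEM/xor.ALU  -- pair
[1] i2  st.MEM  -- no-port MEM/MUL
[2] i3+i4  mulh.MUL/sll.ALU  -- pair
[3] i5  or.ALU  -- WAW r6
[4] i6+i7  xor.ALU/blt.BR  -- pair
[5] i8  sll.ALU  -- RAW r4
[6] i9+i10  blt.BR/ld.MEM  -- pair
[7] i11+i12  sub.ALU/add.ALU  -- pair

CYCLES = 8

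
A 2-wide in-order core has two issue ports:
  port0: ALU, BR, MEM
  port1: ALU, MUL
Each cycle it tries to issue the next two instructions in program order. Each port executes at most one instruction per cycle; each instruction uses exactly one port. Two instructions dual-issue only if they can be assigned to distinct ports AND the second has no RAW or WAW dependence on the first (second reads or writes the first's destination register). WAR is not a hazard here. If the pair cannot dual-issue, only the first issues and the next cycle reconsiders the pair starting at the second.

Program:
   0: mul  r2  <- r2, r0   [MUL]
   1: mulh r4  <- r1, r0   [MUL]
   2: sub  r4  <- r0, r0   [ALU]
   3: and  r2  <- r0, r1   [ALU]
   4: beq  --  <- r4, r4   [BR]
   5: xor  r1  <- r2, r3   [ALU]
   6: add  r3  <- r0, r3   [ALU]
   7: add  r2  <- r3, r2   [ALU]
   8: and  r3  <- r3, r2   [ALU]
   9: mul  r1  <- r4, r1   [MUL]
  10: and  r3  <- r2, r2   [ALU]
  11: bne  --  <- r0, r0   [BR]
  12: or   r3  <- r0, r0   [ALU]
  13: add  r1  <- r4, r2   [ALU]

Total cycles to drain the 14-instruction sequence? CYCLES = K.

CYCLES = 9

c0: i0 mul  no-port MUL/MUL
c1: i1 mulh  WAW r4
c2: i2,i3 sub and  dual
c3: i4,i5 beq xor  dual
c4: i6 add  RAW r3
c5: i7 add  RAW r2
c6: i8,i9 and mul  dual
c7: i10,i11 and bne  dual
c8: i12,i13 or add  dual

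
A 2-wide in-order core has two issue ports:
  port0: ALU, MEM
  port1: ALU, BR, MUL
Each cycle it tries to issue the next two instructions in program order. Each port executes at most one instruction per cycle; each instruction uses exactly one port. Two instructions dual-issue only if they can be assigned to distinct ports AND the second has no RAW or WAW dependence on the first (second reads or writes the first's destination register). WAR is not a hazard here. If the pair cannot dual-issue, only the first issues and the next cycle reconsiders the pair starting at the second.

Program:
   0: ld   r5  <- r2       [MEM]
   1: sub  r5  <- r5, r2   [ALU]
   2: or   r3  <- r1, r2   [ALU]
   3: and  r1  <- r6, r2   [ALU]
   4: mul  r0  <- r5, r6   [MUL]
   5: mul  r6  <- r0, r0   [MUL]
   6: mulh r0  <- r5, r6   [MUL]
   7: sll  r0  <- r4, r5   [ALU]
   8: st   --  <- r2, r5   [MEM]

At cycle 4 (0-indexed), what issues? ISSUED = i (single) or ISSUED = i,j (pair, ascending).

ISSUED = 6

t=0 i0:ld ; RAW+WAW r5
t=1 i1/i2:sub+or ; dual
t=2 i3/i4:and+mul ; dual
t=3 i5:mul ; no-port MUL/MUL
t=4 i6:mulh ; WAW r0
t=5 i7/i8:sll+st ; dual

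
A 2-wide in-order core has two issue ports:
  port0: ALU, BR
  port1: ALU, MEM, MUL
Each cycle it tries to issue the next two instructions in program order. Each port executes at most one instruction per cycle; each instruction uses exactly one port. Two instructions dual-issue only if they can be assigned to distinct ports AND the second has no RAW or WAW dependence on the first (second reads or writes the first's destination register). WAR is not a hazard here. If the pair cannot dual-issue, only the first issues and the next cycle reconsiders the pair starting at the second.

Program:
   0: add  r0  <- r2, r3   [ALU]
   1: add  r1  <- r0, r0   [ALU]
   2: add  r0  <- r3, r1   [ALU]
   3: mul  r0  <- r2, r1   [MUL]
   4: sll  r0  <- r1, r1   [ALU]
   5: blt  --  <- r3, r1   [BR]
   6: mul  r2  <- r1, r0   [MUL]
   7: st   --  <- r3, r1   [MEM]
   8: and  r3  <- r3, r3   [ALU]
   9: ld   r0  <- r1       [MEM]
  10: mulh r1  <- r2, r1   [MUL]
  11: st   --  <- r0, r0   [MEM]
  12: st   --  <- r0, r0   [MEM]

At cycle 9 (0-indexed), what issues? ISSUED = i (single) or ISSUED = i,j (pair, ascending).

ISSUED = 11

t=0 i0:add ; RAW r0
t=1 i1:add ; RAW r1
t=2 i2:add ; WAW r0
t=3 i3:mul ; WAW r0
t=4 i4,i5:sll/blt ; dual
t=5 i6:mul ; no-port MUL/MEM
t=6 i7,i8:st/and ; dual
t=7 i9:ld ; no-port MEM/MUL
t=8 i10:mulh ; no-port MUL/MEM
t=9 i11:st ; no-port MEM/MEM
t=10 i12:st ; tail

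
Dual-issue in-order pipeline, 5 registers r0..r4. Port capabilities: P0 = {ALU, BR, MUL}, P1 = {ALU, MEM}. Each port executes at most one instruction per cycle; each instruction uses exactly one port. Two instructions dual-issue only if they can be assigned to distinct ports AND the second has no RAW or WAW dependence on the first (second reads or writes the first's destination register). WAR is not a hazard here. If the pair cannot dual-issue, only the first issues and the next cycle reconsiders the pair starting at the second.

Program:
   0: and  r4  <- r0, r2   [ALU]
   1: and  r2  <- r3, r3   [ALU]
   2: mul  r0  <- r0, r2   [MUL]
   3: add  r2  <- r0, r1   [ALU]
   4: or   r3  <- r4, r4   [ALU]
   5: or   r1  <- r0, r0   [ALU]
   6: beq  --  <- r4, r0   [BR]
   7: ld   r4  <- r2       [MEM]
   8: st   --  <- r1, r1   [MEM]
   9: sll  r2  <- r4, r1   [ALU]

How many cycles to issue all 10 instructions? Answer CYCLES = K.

CYCLES = 6

0. and and @i0,i1  | 2-wide
1. mul @i2  | RAW r0
2. add or @i3,i4  | 2-wide
3. or beq @i5,i6  | 2-wide
4. ld @i7  | no-port MEM/MEM
5. st sll @i8,i9  | 2-wide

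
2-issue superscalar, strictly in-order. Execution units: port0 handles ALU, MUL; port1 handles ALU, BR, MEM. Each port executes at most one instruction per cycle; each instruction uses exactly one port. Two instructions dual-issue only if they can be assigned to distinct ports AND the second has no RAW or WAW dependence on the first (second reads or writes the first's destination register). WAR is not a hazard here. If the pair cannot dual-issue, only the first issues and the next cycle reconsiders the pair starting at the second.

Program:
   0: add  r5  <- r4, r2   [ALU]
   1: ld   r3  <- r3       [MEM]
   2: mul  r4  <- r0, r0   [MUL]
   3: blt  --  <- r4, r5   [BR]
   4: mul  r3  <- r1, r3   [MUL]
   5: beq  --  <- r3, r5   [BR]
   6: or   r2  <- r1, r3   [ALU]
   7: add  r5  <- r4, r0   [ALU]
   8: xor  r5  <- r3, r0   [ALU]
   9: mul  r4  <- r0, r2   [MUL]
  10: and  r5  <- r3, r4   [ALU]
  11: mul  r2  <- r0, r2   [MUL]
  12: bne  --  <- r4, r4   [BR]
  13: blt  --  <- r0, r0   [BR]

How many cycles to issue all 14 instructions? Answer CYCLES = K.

[0] i0/i1  add;ld  -- dual
[1] i2  mul  -- RAW r4
[2] i3/i4  blt;mul  -- dual
[3] i5/i6  beq;or  -- dual
[4] i7  add  -- WAW r5
[5] i8/i9  xor;mul  -- dual
[6] i10/i11  and;mul  -- dual
[7] i12  bne  -- no-port BR/BR
[8] i13  blt  -- tail

CYCLES = 9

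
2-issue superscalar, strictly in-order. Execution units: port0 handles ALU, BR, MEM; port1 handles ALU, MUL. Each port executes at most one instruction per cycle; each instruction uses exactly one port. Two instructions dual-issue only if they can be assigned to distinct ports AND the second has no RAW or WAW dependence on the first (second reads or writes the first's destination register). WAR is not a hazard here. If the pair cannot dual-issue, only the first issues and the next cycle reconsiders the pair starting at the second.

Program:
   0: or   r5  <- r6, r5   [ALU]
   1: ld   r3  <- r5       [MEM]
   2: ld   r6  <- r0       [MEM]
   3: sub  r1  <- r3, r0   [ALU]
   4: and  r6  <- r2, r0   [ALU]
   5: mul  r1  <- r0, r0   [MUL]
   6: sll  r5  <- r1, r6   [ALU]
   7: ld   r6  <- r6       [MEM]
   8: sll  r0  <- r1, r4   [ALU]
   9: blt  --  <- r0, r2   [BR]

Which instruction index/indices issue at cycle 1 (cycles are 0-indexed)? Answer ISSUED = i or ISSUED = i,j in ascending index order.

#0 head=0: or i0 RAW r5
#1 head=1: ld i1 no-port MEM/MEM
#2 head=2: ld sub i2,i3 2-wide
#3 head=4: and mul i4,i5 2-wide
#4 head=6: sll ld i6,i7 2-wide
#5 head=8: sll i8 RAW r0
#6 head=9: blt i9 tail

ISSUED = 1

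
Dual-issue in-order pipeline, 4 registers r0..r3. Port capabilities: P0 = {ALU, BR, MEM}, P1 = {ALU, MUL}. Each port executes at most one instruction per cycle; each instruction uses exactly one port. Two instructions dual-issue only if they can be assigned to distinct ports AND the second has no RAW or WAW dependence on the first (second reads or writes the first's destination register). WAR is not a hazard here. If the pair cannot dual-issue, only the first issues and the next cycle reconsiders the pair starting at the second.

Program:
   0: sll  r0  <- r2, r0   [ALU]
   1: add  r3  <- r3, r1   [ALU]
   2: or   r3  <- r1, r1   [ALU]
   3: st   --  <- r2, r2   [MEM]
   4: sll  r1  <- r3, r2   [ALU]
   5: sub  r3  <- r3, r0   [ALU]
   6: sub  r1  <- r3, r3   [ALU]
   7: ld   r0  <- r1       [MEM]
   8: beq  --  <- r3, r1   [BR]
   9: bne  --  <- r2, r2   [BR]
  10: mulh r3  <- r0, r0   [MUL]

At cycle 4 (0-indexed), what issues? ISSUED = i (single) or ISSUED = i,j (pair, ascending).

ISSUED = 7

[0] i0+i1  sll+add  -- 2-wide
[1] i2+i3  or+st  -- 2-wide
[2] i4+i5  sll+sub  -- 2-wide
[3] i6  sub  -- RAW r1
[4] i7  ld  -- no-port MEM/BR
[5] i8  beq  -- no-port BR/BR
[6] i9+i10  bne+mulh  -- 2-wide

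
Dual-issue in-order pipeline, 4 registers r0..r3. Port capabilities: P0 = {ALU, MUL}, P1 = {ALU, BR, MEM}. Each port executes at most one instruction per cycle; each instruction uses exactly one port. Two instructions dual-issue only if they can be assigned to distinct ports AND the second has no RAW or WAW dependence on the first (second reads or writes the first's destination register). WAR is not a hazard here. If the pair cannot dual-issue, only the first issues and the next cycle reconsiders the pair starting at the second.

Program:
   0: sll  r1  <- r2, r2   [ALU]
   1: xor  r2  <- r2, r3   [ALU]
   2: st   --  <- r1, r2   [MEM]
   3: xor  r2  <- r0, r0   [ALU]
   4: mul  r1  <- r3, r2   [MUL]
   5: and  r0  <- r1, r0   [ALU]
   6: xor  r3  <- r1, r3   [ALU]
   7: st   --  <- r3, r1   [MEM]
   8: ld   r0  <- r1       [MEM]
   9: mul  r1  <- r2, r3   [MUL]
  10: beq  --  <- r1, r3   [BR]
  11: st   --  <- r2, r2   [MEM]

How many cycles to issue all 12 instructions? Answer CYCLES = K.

c0: i0/i1 sll.ALU/xor.ALU  pair
c1: i2/i3 st.MEM/xor.ALU  pair
c2: i4 mul.MUL  RAW r1
c3: i5/i6 and.ALU/xor.ALU  pair
c4: i7 st.MEM  no-port MEM/MEM
c5: i8/i9 ld.MEM/mul.MUL  pair
c6: i10 beq.BR  no-port BR/MEM
c7: i11 st.MEM  tail

CYCLES = 8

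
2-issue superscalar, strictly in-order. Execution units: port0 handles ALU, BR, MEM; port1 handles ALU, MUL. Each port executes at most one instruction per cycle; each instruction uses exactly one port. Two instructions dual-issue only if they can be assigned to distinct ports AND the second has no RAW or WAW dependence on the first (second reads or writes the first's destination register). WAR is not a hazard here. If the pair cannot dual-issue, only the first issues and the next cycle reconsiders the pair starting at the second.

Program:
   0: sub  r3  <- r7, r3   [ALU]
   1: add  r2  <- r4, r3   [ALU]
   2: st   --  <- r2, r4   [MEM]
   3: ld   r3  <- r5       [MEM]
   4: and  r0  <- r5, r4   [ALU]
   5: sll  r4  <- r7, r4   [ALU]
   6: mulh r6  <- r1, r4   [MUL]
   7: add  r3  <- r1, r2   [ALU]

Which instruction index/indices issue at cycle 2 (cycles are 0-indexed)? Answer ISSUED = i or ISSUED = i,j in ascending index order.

ISSUED = 2

#0 head=0: sub i0 RAW r3
#1 head=1: add i1 RAW r2
#2 head=2: st i2 no-port MEM/MEM
#3 head=3: ld;and i3&i4 pair
#4 head=5: sll i5 RAW r4
#5 head=6: mulh;add i6&i7 pair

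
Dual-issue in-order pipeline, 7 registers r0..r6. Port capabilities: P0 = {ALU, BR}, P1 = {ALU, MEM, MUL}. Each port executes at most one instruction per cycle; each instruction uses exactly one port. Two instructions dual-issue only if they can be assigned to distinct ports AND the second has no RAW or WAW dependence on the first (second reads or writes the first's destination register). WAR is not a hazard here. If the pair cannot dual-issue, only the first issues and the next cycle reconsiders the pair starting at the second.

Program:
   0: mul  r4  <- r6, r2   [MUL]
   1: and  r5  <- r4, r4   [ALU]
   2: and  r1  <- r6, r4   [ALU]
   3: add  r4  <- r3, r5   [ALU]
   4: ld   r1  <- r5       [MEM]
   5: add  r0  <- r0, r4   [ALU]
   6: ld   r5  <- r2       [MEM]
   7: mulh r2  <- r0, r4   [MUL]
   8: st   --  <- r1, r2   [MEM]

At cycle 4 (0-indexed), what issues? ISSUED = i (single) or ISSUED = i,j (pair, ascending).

ISSUED = 7

0. mul.MUL @i0  | RAW r4
1. and.ALU/and.ALU @i1,i2  | 2-wide
2. add.ALU/ld.MEM @i3,i4  | 2-wide
3. add.ALU/ld.MEM @i5,i6  | 2-wide
4. mulh.MUL @i7  | no-port MUL/MEM
5. st.MEM @i8  | tail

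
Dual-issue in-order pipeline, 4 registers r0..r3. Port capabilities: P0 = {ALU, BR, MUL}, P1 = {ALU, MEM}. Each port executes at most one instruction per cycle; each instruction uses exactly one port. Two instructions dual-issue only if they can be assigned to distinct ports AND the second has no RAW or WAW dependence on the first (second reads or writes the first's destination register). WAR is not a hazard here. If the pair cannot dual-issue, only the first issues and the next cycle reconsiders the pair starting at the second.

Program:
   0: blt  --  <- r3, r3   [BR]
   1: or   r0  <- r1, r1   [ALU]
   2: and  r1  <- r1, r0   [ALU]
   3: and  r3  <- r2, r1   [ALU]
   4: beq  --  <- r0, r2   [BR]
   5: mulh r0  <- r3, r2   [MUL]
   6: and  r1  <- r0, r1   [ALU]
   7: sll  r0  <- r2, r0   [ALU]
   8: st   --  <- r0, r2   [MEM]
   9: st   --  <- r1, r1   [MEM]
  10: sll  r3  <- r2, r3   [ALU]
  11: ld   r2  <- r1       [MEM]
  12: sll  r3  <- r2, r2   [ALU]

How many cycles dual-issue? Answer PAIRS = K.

PAIRS = 4

  cy0 -> i0/i1 (blt.BR or.ALU) 2-wide
  cy1 -> i2 (and.ALU) RAW r1
  cy2 -> i3/i4 (and.ALU beq.BR) 2-wide
  cy3 -> i5 (mulh.MUL) RAW r0
  cy4 -> i6/i7 (and.ALU sll.ALU) 2-wide
  cy5 -> i8 (st.MEM) no-port MEM/MEM
  cy6 -> i9/i10 (st.MEM sll.ALU) 2-wide
  cy7 -> i11 (ld.MEM) RAW r2
  cy8 -> i12 (sll.ALU) tail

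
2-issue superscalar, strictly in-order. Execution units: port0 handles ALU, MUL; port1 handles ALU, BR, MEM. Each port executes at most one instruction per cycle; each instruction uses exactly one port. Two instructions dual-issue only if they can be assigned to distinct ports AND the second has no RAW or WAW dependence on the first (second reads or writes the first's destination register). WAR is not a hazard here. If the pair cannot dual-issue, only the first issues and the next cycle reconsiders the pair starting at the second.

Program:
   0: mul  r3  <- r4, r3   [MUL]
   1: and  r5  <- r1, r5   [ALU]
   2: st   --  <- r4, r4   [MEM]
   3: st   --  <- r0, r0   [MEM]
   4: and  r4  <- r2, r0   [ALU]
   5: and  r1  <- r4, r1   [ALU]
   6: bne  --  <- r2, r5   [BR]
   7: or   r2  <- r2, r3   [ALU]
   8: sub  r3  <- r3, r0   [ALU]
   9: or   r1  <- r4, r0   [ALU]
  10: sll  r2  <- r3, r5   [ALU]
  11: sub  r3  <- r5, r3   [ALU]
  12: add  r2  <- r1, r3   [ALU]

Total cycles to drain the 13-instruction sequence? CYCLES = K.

[0] i0,i1  mul+and  -- 2-wide
[1] i2  st  -- no-port MEM/MEM
[2] i3,i4  st+and  -- 2-wide
[3] i5,i6  and+bne  -- 2-wide
[4] i7,i8  or+sub  -- 2-wide
[5] i9,i10  or+sll  -- 2-wide
[6] i11  sub  -- RAW r3
[7] i12  add  -- tail

CYCLES = 8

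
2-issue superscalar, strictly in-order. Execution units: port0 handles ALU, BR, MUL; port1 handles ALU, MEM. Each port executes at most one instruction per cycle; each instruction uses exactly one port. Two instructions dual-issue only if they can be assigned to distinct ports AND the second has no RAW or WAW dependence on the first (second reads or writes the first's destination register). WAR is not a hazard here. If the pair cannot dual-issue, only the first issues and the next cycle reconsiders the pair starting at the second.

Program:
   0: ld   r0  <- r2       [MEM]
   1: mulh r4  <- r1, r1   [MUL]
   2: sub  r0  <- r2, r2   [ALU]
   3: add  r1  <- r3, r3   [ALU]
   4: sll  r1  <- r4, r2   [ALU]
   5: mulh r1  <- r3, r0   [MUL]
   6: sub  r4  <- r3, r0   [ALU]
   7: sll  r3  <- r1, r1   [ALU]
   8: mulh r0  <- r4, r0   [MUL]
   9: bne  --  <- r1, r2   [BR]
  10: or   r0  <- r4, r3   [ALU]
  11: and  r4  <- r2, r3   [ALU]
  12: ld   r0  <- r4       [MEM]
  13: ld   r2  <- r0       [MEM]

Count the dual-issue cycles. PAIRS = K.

PAIRS = 5

[0] i0+i1  ld+mulh  -- dual
[1] i2+i3  sub+add  -- dual
[2] i4  sll  -- WAW r1
[3] i5+i6  mulh+sub  -- dual
[4] i7+i8  sll+mulh  -- dual
[5] i9+i10  bne+or  -- dual
[6] i11  and  -- RAW r4
[7] i12  ld  -- no-port MEM/MEM
[8] i13  ld  -- tail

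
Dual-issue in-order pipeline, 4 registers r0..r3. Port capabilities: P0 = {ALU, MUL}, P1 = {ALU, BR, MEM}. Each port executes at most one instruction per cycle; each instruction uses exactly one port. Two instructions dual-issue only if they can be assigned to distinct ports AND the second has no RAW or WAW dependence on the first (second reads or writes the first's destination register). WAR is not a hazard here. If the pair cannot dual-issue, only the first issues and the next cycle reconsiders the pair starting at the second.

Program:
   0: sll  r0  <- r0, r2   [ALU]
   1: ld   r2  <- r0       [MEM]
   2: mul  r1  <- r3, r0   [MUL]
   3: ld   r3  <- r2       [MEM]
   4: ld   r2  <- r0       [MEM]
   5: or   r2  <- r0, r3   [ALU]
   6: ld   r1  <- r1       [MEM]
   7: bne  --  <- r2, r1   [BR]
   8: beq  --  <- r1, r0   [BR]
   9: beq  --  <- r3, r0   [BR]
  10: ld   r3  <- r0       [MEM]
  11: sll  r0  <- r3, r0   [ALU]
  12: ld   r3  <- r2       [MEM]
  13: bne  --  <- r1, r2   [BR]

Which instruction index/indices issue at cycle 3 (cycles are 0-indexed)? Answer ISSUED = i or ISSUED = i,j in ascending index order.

#0 head=0: sll i0 RAW r0
#1 head=1: ld/mul i1,i2 pair
#2 head=3: ld i3 no-port MEM/MEM
#3 head=4: ld i4 WAW r2
#4 head=5: or/ld i5,i6 pair
#5 head=7: bne i7 no-port BR/BR
#6 head=8: beq i8 no-port BR/BR
#7 head=9: beq i9 no-port BR/MEM
#8 head=10: ld i10 RAW r3
#9 head=11: sll/ld i11,i12 pair
#10 head=13: bne i13 tail

ISSUED = 4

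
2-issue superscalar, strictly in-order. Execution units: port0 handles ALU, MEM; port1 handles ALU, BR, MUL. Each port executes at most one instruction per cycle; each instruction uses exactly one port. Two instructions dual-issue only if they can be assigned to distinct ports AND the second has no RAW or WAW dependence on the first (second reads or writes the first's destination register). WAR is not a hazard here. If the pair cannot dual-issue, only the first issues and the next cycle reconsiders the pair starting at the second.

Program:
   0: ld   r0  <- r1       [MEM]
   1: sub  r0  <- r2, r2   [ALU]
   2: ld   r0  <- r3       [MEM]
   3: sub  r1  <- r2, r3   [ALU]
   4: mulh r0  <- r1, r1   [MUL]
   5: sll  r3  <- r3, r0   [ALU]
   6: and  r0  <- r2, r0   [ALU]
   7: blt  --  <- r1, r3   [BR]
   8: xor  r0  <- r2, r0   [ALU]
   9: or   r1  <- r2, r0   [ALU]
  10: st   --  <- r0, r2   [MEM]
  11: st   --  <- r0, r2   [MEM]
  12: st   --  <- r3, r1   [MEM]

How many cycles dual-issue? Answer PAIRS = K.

PAIRS = 4

t=0 i0:ld ; WAW r0
t=1 i1:sub ; WAW r0
t=2 i2/i3:ld+sub ; dual
t=3 i4:mulh ; RAW r0
t=4 i5/i6:sll+and ; dual
t=5 i7/i8:blt+xor ; dual
t=6 i9/i10:or+st ; dual
t=7 i11:st ; no-port MEM/MEM
t=8 i12:st ; tail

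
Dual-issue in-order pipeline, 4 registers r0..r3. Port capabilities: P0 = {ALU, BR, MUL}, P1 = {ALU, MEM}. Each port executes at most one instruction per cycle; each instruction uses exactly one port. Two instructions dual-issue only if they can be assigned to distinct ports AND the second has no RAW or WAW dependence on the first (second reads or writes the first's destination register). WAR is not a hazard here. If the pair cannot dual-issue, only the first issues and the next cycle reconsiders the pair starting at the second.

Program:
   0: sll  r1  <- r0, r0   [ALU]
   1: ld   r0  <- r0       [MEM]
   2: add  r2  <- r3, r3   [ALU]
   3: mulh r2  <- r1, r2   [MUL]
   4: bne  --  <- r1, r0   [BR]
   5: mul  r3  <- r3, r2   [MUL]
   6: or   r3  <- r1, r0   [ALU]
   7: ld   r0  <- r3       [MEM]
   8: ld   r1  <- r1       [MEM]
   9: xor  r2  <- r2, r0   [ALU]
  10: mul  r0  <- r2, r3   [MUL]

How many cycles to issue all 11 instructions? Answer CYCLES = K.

  cy0 -> i0/i1 (sll/ld) pair
  cy1 -> i2 (add) RAW+WAW r2
  cy2 -> i3 (mulh) no-port MUL/BR
  cy3 -> i4 (bne) no-port BR/MUL
  cy4 -> i5 (mul) WAW r3
  cy5 -> i6 (or) RAW r3
  cy6 -> i7 (ld) no-port MEM/MEM
  cy7 -> i8/i9 (ld/xor) pair
  cy8 -> i10 (mul) tail

CYCLES = 9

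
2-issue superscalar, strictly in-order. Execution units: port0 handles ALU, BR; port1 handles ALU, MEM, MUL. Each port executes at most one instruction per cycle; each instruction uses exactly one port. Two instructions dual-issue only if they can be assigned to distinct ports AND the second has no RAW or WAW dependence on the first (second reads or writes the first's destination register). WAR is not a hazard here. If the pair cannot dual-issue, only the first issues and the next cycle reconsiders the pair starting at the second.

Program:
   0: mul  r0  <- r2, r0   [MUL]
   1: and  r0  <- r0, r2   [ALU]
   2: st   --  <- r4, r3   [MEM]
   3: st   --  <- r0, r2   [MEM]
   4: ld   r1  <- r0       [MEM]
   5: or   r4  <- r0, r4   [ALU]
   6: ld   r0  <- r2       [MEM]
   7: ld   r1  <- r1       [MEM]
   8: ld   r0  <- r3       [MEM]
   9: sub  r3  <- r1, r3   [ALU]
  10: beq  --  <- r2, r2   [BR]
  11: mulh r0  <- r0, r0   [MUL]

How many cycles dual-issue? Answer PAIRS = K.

  cy0 -> i0 (mul) RAW+WAW r0
  cy1 -> i1+i2 (and st) dual
  cy2 -> i3 (st) no-port MEM/MEM
  cy3 -> i4+i5 (ld or) dual
  cy4 -> i6 (ld) no-port MEM/MEM
  cy5 -> i7 (ld) no-port MEM/MEM
  cy6 -> i8+i9 (ld sub) dual
  cy7 -> i10+i11 (beq mulh) dual

PAIRS = 4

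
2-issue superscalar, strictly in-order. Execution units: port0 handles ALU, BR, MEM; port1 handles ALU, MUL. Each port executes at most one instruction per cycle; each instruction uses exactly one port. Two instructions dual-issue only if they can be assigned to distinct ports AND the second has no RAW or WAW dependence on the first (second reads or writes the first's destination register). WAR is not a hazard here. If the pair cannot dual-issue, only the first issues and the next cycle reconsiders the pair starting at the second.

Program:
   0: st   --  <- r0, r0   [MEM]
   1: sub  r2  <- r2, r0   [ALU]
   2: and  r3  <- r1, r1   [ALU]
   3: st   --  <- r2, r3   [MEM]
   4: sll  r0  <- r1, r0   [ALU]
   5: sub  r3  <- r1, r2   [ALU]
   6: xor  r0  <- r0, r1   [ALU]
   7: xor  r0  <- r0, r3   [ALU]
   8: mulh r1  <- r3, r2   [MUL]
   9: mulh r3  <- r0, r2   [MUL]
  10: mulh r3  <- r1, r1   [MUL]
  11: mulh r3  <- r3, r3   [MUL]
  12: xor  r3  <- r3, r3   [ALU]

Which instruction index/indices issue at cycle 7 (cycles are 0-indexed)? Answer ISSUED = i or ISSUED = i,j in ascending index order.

ISSUED = 11

[0] i0,i1  st/sub  -- 2-wide
[1] i2  and  -- RAW r3
[2] i3,i4  st/sll  -- 2-wide
[3] i5,i6  sub/xor  -- 2-wide
[4] i7,i8  xor/mulh  -- 2-wide
[5] i9  mulh  -- no-port MUL/MUL
[6] i10  mulh  -- no-port MUL/MUL
[7] i11  mulh  -- RAW+WAW r3
[8] i12  xor  -- tail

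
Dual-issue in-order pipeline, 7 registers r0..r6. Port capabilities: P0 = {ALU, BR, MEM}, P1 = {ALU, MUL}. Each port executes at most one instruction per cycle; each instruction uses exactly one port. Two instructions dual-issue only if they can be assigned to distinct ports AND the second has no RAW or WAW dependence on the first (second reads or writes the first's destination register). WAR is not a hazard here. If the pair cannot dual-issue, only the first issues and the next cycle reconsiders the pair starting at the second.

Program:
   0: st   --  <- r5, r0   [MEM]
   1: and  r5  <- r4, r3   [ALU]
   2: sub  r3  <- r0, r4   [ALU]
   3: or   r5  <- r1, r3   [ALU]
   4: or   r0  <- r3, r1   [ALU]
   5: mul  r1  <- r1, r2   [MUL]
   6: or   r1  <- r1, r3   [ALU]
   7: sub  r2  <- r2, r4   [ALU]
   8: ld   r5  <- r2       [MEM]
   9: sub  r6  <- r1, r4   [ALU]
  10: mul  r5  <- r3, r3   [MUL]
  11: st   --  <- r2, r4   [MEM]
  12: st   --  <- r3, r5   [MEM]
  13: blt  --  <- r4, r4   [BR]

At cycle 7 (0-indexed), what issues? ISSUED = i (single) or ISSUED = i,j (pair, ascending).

  cy0 -> i0,i1 (st and) 2-wide
  cy1 -> i2 (sub) RAW r3
  cy2 -> i3,i4 (or or) 2-wide
  cy3 -> i5 (mul) RAW+WAW r1
  cy4 -> i6,i7 (or sub) 2-wide
  cy5 -> i8,i9 (ld sub) 2-wide
  cy6 -> i10,i11 (mul st) 2-wide
  cy7 -> i12 (st) no-port MEM/BR
  cy8 -> i13 (blt) tail

ISSUED = 12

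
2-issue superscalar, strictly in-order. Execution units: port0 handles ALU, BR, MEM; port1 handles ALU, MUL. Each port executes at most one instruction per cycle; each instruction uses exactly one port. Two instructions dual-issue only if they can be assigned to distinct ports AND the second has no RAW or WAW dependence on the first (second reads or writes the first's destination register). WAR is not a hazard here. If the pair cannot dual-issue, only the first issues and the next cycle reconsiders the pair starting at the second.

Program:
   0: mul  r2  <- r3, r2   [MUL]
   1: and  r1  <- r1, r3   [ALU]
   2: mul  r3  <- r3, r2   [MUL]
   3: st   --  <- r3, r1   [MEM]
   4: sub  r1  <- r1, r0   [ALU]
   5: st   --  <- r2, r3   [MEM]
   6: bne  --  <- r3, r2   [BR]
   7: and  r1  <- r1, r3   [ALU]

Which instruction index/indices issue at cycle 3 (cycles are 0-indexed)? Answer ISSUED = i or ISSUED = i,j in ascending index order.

ISSUED = 5

  cy0 -> i0+i1 (mul.MUL and.ALU) pair
  cy1 -> i2 (mul.MUL) RAW r3
  cy2 -> i3+i4 (st.MEM sub.ALU) pair
  cy3 -> i5 (st.MEM) no-port MEM/BR
  cy4 -> i6+i7 (bne.BR and.ALU) pair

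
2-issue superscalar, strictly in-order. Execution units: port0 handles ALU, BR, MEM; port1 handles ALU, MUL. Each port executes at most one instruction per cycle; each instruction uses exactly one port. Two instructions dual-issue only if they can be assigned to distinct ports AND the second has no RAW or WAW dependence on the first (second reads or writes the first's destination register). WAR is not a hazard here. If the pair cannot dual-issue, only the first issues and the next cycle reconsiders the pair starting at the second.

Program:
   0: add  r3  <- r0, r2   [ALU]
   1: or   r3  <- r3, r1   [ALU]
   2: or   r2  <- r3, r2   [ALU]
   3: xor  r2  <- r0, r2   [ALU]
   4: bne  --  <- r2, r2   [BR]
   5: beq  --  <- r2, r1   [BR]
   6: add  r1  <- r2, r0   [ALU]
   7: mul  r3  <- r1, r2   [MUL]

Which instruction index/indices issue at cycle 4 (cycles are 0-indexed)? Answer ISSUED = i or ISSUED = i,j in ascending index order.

c0: i0 add.ALU  RAW+WAW r3
c1: i1 or.ALU  RAW r3
c2: i2 or.ALU  RAW+WAW r2
c3: i3 xor.ALU  RAW r2
c4: i4 bne.BR  no-port BR/BR
c5: i5/i6 beq.BR/add.ALU  pair
c6: i7 mul.MUL  tail

ISSUED = 4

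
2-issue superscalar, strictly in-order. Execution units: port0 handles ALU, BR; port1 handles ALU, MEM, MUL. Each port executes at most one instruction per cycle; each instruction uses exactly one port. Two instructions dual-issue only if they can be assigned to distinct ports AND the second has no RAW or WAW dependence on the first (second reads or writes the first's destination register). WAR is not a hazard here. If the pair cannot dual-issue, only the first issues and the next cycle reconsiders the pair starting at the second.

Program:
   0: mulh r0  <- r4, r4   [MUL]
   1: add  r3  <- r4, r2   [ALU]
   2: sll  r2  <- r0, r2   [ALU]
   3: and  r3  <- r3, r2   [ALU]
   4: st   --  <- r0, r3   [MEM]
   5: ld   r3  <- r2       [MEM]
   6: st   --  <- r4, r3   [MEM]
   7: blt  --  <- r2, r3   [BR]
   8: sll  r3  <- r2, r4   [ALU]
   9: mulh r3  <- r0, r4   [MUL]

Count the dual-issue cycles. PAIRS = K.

PAIRS = 2

c0: i0&i1 mulh.MUL/add.ALU  2-wide
c1: i2 sll.ALU  RAW r2
c2: i3 and.ALU  RAW r3
c3: i4 st.MEM  no-port MEM/MEM
c4: i5 ld.MEM  no-port MEM/MEM
c5: i6&i7 st.MEM/blt.BR  2-wide
c6: i8 sll.ALU  WAW r3
c7: i9 mulh.MUL  tail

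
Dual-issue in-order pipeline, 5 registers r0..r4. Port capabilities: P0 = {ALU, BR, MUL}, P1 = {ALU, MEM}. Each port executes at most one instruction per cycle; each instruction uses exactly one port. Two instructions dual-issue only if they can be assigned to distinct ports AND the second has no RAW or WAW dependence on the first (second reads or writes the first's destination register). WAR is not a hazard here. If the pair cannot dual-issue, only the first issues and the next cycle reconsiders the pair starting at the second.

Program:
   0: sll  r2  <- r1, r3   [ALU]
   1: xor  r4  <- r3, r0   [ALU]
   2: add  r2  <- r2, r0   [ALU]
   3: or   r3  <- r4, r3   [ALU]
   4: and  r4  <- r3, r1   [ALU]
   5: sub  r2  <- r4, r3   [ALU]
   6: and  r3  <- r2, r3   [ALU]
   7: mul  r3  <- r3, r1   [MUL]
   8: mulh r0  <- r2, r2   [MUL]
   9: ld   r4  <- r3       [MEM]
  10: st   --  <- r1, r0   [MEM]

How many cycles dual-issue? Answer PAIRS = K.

0. sll xor @i0&i1  | pair
1. add or @i2&i3  | pair
2. and @i4  | RAW r4
3. sub @i5  | RAW r2
4. and @i6  | RAW+WAW r3
5. mul @i7  | no-port MUL/MUL
6. mulh ld @i8&i9  | pair
7. st @i10  | tail

PAIRS = 3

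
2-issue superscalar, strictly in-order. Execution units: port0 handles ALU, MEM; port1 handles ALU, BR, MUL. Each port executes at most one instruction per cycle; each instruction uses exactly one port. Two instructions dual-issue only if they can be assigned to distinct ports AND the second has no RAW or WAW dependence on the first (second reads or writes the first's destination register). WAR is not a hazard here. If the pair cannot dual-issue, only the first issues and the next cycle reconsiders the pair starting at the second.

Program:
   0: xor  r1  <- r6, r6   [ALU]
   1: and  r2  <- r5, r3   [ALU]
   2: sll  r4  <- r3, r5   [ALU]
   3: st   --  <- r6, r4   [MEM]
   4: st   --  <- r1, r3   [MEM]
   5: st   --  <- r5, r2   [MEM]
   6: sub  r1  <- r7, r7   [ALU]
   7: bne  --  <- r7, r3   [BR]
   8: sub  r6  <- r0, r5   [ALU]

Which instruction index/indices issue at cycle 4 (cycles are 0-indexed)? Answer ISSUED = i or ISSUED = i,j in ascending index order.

ISSUED = 5,6

c0: i0+i1 xor/and  dual
c1: i2 sll  RAW r4
c2: i3 st  no-port MEM/MEM
c3: i4 st  no-port MEM/MEM
c4: i5+i6 st/sub  dual
c5: i7+i8 bne/sub  dual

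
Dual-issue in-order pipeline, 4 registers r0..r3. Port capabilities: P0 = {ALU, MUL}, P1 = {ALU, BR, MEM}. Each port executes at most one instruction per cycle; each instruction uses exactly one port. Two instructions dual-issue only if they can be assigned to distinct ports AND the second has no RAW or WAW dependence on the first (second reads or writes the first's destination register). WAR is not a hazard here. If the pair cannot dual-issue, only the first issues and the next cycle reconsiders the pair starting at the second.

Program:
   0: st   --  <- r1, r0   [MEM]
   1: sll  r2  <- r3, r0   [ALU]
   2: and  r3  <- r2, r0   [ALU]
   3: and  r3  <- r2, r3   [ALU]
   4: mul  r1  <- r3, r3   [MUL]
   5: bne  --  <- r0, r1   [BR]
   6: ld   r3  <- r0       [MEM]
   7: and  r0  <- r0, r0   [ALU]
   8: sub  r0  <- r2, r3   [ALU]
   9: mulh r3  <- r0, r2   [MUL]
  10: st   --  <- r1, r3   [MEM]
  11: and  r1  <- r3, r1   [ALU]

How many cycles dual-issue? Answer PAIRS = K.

PAIRS = 3

0. st.MEM+sll.ALU @i0&i1  | pair
1. and.ALU @i2  | RAW+WAW r3
2. and.ALU @i3  | RAW r3
3. mul.MUL @i4  | RAW r1
4. bne.BR @i5  | no-port BR/MEM
5. ld.MEM+and.ALU @i6&i7  | pair
6. sub.ALU @i8  | RAW r0
7. mulh.MUL @i9  | RAW r3
8. st.MEM+and.ALU @i10&i11  | pair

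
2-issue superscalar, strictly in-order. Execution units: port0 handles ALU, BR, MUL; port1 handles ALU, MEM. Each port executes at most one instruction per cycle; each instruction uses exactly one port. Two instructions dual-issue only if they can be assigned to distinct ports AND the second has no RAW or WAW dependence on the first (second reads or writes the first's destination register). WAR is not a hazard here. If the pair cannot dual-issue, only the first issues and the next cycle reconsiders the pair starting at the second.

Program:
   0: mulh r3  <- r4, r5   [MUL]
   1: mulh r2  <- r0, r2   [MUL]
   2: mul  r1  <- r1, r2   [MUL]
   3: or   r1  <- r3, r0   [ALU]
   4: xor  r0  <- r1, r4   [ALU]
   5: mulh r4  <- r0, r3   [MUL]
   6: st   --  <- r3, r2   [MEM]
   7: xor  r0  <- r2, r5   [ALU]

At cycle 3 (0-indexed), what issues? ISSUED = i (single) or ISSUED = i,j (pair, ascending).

0. mulh.MUL @i0  | no-port MUL/MUL
1. mulh.MUL @i1  | no-port MUL/MUL
2. mul.MUL @i2  | WAW r1
3. or.ALU @i3  | RAW r1
4. xor.ALU @i4  | RAW r0
5. mulh.MUL+st.MEM @i5,i6  | dual
6. xor.ALU @i7  | tail

ISSUED = 3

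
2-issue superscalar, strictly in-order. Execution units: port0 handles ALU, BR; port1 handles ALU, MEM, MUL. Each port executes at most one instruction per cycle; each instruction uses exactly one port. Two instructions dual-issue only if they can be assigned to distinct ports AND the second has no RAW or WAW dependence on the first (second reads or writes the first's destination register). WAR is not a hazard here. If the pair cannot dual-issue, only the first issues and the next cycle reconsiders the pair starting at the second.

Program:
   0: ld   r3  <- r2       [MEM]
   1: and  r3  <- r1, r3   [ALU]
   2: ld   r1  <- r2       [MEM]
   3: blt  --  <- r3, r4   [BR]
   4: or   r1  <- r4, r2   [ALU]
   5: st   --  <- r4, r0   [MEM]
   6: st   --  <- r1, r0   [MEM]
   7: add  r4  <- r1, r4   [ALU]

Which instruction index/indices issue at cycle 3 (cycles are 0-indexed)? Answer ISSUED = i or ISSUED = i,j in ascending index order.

ISSUED = 5

c0: i0 ld  RAW+WAW r3
c1: i1&i2 and/ld  pair
c2: i3&i4 blt/or  pair
c3: i5 st  no-port MEM/MEM
c4: i6&i7 st/add  pair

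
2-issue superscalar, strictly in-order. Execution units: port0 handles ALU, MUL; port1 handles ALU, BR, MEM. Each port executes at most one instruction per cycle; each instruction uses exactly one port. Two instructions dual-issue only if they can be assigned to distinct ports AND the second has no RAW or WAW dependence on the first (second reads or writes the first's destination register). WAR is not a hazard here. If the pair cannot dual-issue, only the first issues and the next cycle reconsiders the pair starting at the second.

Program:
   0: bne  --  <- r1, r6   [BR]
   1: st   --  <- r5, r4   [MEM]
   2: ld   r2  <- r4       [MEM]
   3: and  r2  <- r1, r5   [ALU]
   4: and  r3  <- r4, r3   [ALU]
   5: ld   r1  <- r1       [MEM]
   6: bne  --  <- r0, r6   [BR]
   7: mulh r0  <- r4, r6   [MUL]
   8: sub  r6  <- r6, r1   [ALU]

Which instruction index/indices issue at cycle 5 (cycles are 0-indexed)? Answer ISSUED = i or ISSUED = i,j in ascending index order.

c0: i0 bne.BR  no-port BR/MEM
c1: i1 st.MEM  no-port MEM/MEM
c2: i2 ld.MEM  WAW r2
c3: i3/i4 and.ALU+and.ALU  dual
c4: i5 ld.MEM  no-port MEM/BR
c5: i6/i7 bne.BR+mulh.MUL  dual
c6: i8 sub.ALU  tail

ISSUED = 6,7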